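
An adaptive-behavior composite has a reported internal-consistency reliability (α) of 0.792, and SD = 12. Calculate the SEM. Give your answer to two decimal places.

5.47

SEM = 12.000×√(1 − 0.792) ≈ 5.473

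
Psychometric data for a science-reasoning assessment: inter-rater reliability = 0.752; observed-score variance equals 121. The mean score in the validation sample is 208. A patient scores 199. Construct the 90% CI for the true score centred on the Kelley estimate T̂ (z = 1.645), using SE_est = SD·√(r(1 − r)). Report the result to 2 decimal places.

SD = √121 ≃ 11.000
Estimated true score = 0.752*199 + (1 − 0.752)*208 ≃ 201.232
SE_est = 11.000·√[r(1 − r)] ≃ 4.750
CI = 201.232 ± 1.645 * 4.750 → [193.418, 209.046]

[193.42, 209.05]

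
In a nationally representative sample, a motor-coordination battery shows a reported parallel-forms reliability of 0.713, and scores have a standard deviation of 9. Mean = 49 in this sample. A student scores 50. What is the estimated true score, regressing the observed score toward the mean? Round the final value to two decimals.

49.71

T̂ = r·X + (1 − r)·M = 0.7130*50 + 0.2870*49 = 35.6500 + 14.0630 ≈ 49.7130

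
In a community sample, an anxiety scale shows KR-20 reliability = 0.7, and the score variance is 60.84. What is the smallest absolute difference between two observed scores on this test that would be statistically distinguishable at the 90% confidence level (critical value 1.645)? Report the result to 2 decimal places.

σ = 60.84^(1/2) = 7.800
SEM = 7.800 × √(1 − 0.700) = 7.800 × √0.300 ≃ 7.800 × 0.548 ≃ 4.272
SE_diff = SEM × √2 ≃ 4.272 × 1.414 ≃ 6.042
Smallest detectable difference = 1.645×6.042 ≃ 9.939

9.94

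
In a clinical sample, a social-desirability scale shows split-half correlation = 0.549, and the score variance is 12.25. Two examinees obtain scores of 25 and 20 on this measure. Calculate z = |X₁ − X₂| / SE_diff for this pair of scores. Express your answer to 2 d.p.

SD = √12.25 = 3.50000
Full-length reliability (Spearman-Brown) = 2(0.549)/(1+0.549) ≈ 0.70884
SEM = 3.50000*√(1 − 0.70884) ≈ 1.88856
SE_diff = √2 * SEM ≈ 2.67083
z = |25 − 20| / 2.67083 = 5 / 2.67083 ≈ 1.87208

1.87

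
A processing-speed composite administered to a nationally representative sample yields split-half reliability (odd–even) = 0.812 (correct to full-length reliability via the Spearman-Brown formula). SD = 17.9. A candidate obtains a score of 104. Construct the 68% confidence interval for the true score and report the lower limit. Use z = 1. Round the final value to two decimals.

Full-length reliability (Spearman-Brown) = 2(0.812)/(1+0.812) ≈ 0.896
SEM = 17.900 · √(1 − 0.896) = 17.900 · √0.104 ≈ 17.900 · 0.322 ≈ 5.766
1 · SEM ≈ 5.766
Lower bound: 104 − 5.766 = 98.234

98.23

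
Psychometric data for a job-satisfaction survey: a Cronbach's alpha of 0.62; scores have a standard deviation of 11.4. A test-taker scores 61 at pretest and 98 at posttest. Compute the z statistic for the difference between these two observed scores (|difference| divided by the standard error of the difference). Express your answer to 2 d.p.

SEM = 11.4000×√(1 − 0.6200) ≈ 7.0274
SE_diff = √2 × SEM ≈ 9.9383
z = |61 − 98| / 9.9383 = 37 / 9.9383 ≈ 3.7230

3.72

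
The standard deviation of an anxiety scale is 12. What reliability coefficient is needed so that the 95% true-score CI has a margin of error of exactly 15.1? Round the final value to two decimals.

0.59

Required SEM = 15.1 / 1.96 ≃ 7.7041
r = 1 − (SEM / SD)² = 1 − (7.7041 / 12)² ≃ 1 − 0.4122 ≃ 0.5878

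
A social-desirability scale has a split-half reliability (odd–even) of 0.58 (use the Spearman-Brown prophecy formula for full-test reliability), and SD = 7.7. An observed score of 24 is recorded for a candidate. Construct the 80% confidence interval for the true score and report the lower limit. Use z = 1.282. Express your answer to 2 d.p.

18.91

Spearman-Brown: r = 2(0.58) / (1 + 0.58) = 1.160 / 1.580 ≈ 0.734
The standard error of measurement is 7.700*√(1 − 0.734) ≈ 7.700*0.516 ≈ 3.970.
1.282 * SEM ≈ 5.089
Lower limit = 24 − 5.089 ≈ 18.911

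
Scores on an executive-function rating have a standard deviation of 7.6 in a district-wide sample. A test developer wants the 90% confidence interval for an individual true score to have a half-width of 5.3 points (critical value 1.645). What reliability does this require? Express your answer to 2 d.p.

0.82

SEM needed = half-width / z = 5.3/1.645 ≈ 3.22188
r = 1 − (SEM / SD)² = 1 − (3.22188 / 7.6)² ≈ 1 − 0.17972 ≈ 0.82028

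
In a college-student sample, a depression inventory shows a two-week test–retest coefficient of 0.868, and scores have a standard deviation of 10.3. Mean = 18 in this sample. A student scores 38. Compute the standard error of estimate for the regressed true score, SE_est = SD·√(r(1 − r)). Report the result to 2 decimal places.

SE_est = SD · √(r(1 − r)) = 10.30000 · √0.11458 ≃ 10.30000 · 0.33849 ≃ 3.48645

3.49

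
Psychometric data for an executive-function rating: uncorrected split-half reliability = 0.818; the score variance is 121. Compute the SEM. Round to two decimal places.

3.48

σ = 121^(1/2) = 11.00000
Full-length reliability (Spearman-Brown) = 2(0.818)/(1+0.818) ≈ 0.89989
SEM = 11.00000×√(1 − 0.89989) ≈ 3.48042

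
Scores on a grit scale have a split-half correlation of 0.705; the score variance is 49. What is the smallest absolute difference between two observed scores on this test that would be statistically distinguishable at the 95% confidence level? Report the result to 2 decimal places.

SD = √49 ≈ 7.00000
Spearman-Brown: r = 2(0.705) / (1 + 0.705) = 1.41000 / 1.70500 ≈ 0.82698
The standard error of measurement is 7.00000*√(1 − 0.82698) ≈ 7.00000*0.41596 ≈ 2.91170.
SE_diff = √2 * SEM ≈ 4.11777
Smallest detectable difference = 1.96*4.11777 ≈ 8.07082

8.07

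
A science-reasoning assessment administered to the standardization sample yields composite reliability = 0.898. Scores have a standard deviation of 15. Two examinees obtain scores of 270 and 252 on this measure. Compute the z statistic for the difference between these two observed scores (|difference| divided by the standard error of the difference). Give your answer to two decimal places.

2.66

SEM = 15.0000 · √(1 − 0.8980) = 15.0000 · √0.1020 ≈ 15.0000 · 0.3194 ≈ 4.7906
SE_diff = SEM · √2 ≈ 4.7906 · 1.4142 ≈ 6.7750
z = |270 − 252| / 6.7750 = 18 / 6.7750 ≈ 2.6568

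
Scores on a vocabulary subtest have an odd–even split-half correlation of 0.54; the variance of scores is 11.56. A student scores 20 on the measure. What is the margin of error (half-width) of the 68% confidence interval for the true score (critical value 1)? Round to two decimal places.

1.86

SD = √11.56 ≈ 3.40000
Spearman-Brown: r = 2(0.54) / (1 + 0.54) = 1.08000 / 1.54000 ≈ 0.70130
SEM = 3.40000 × √(1 − 0.70130) = 3.40000 × √0.29870 ≈ 3.40000 × 0.54654 ≈ 1.85822
1 × SEM ≈ 1.85822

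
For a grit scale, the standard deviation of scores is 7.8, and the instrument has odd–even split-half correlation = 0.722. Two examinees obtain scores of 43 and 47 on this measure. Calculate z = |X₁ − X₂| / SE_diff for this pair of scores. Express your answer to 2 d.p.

0.90

r_full = 2·0.722 / (1 + 0.722) ≈ 0.83856
SEM = 7.80000 × √(1 − 0.83856) = 7.80000 × √0.16144 ≈ 7.80000 × 0.40180 ≈ 3.13401
SE_diff = SEM × √2 ≈ 3.13401 × 1.41421 ≈ 4.43216
z = |43 − 47| / 4.43216 = 4 / 4.43216 ≈ 0.90249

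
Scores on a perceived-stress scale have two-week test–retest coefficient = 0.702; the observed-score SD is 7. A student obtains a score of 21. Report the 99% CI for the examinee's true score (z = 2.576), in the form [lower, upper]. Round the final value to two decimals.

[11.16, 30.84]

SEM = 7.000×√(1 − 0.702) ≈ 3.821
2.576 × SEM ≈ 9.844
99% CI: 21 ± 9.844 = [11.156, 30.844]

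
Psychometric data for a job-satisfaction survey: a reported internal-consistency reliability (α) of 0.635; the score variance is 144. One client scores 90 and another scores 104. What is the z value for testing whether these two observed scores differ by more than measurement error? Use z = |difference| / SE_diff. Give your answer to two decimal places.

SD = √144 = 12.0000
SEM = 12.0000 · √(1 − 0.6350) = 12.0000 · √0.3650 ≈ 12.0000 · 0.6042 ≈ 7.2498
Standard error of the difference = 7.2498·√2 ≈ 10.2528
z = |90 − 104| / 10.2528 = 14 / 10.2528 ≈ 1.3655

1.37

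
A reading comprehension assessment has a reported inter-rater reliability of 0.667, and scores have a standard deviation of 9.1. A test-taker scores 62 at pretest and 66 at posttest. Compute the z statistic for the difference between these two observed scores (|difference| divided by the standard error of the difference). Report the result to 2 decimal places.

SEM = 9.1000 × √(1 − 0.6670) = 9.1000 × √0.3330 ≃ 9.1000 × 0.5771 ≃ 5.2513
SE_diff = SEM × √2 ≃ 5.2513 × 1.4142 ≃ 7.4264
z = |62 − 66| / 7.4264 = 4 / 7.4264 ≃ 0.5386

0.54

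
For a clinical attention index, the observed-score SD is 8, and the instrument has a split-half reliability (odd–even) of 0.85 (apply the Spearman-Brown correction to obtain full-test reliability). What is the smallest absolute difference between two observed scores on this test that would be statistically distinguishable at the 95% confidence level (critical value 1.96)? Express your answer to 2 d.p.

6.31

Full-length reliability (Spearman-Brown) = 2(0.85)/(1+0.85) ≈ 0.919
SEM = 8.000 × √(1 − 0.919) = 8.000 × √0.081 ≈ 8.000 × 0.285 ≈ 2.278
SE_diff = √2 × SEM ≈ 3.222
Minimum reliable difference = 1.96 × SE_diff ≈ 1.96 × 3.222 ≈ 6.314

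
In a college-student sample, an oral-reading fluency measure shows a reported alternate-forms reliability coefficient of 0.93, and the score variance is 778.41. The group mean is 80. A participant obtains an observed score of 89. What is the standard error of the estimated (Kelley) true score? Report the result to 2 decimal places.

7.12

SD = √778.41 = 27.9000
SE_est = SD * √(r(1 − r)) = 27.9000 * √0.0651 ≈ 27.9000 * 0.2551 ≈ 7.1186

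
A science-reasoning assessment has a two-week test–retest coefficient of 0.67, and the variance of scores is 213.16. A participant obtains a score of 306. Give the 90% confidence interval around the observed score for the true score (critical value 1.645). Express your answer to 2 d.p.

[292.20, 319.80]

σ = 213.16^(1/2) = 14.6000
SEM = 14.6000 · √(1 − 0.6700) = 14.6000 · √0.3300 ≈ 14.6000 · 0.5745 ≈ 8.3871
Margin = 1.645 · 8.3871 ≈ 13.7967
90% CI: 306 ± 13.7967 = [292.2033, 319.7967]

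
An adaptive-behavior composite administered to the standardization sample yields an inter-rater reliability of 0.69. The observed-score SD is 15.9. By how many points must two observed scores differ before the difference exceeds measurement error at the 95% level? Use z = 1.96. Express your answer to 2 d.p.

24.54

The standard error of measurement is 15.9000·√(1 − 0.6900) ≈ 15.9000·0.5568 ≈ 8.8527.
SE_diff = SEM · √2 ≈ 8.8527 · 1.4142 ≈ 12.5197
Minimum reliable difference = 1.96 · SE_diff ≈ 1.96 · 12.5197 ≈ 24.5386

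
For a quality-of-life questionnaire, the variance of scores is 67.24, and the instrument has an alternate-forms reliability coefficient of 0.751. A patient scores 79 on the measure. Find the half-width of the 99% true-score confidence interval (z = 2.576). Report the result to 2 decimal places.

10.54

σ = 67.24^(1/2) = 8.20000
The standard error of measurement is 8.20000*√(1 − 0.75100) ≈ 8.20000*0.49900 ≈ 4.09179.
Half-width = 2.576*4.09179 ≈ 10.54046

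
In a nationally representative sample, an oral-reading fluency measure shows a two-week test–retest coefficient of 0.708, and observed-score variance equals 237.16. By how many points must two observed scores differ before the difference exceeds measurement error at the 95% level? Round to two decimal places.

SD = √237.16 ≈ 15.4000
SEM = 15.4000 * √(1 − 0.7080) = 15.4000 * √0.2920 ≈ 15.4000 * 0.5404 ≈ 8.3217
Standard error of the difference = 8.3217·√2 ≈ 11.7687
Smallest detectable difference = 1.96*11.7687 ≈ 23.0666

23.07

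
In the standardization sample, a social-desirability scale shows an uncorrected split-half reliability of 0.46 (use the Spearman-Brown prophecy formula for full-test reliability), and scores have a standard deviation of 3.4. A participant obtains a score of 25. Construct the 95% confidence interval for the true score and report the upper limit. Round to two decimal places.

29.05

Spearman-Brown: r = 2(0.46) / (1 + 0.46) = 0.92000 / 1.46000 ≈ 0.63014
SEM = 3.40000·√(1 − 0.63014) ≈ 2.06776
1.96 · SEM ≈ 4.05280
Upper limit = 25 + 4.05280 ≈ 29.05280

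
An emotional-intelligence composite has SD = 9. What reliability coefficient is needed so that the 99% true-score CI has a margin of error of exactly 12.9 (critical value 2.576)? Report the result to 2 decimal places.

Required SEM = 12.9 / 2.576 ≈ 5.008
Required reliability = 1 − (SEM/SD)² = 1 − 0.310 ≈ 0.690

0.69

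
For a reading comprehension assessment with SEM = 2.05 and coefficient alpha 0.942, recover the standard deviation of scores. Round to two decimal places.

SD = 2.05 / √(1 − 0.942) ≈ 8.51216

8.51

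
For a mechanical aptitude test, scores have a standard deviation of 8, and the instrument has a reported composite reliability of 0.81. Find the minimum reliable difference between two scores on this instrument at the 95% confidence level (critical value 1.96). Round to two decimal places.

9.67

SEM = 8.00000 × √(1 − 0.81000) = 8.00000 × √0.19000 ≈ 8.00000 × 0.43589 ≈ 3.48712
Standard error of the difference = 3.48712·√2 ≈ 4.93153
Smallest detectable difference = 1.96×4.93153 ≈ 9.66580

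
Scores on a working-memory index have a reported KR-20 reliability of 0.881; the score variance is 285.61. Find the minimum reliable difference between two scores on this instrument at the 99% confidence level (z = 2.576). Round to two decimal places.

SD = √285.61 = 16.9000
SEM = 16.9000 * √(1 − 0.8810) = 16.9000 * √0.1190 ≈ 16.9000 * 0.3450 ≈ 5.8299
Standard error of the difference = 5.8299·√2 ≈ 8.2447
Minimum reliable difference = 2.576 * SE_diff ≈ 2.576 * 8.2447 ≈ 21.2384

21.24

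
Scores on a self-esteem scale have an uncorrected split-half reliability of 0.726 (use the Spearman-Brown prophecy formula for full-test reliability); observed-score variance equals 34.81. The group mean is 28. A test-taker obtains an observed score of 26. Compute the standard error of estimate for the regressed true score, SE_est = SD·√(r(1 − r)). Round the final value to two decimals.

σ = 34.81^(1/2) = 5.9000
Spearman-Brown: r = 2(0.726) / (1 + 0.726) = 1.4520 / 1.7260 ≃ 0.8413
SE_est = SD · √(r(1 − r)) = 5.9000 · √0.1335 ≃ 5.9000 · 0.3654 ≃ 2.1561

2.16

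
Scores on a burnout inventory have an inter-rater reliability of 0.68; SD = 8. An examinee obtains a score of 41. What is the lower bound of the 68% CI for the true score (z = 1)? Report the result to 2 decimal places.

36.47

SEM = 8.0000 × √(1 − 0.6800) = 8.0000 × √0.3200 ≃ 8.0000 × 0.5657 ≃ 4.5255
Margin = 1 × 4.5255 ≃ 4.5255
Lower bound: 41 − 4.5255 = 36.4745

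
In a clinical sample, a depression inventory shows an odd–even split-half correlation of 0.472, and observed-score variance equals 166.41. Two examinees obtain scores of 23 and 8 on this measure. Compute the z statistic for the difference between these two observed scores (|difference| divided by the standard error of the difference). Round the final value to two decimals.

SD = √166.41 ≈ 12.90000
Spearman-Brown: r = 2(0.472) / (1 + 0.472) = 0.94400 / 1.47200 ≈ 0.64130
The standard error of measurement is 12.90000·√(1 − 0.64130) ≈ 12.90000·0.59891 ≈ 7.72597.
Standard error of the difference = 7.72597·√2 ≈ 10.92617
z = |23 − 8| / 10.92617 = 15 / 10.92617 ≈ 1.37285

1.37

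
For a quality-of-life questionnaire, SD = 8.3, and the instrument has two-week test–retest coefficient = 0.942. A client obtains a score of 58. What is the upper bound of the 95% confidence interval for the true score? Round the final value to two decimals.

SEM = 8.300*√(1 − 0.942) ≈ 1.999
Margin = 1.96 * 1.999 ≈ 3.918
Upper limit = 58 + 3.918 ≈ 61.918

61.92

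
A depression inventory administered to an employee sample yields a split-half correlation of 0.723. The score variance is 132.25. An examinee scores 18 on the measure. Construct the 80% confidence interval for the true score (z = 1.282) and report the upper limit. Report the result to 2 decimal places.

SD = √132.25 = 11.5000
r_full = 2·0.723 / (1 + 0.723) ≈ 0.8392
The standard error of measurement is 11.5000×√(1 − 0.8392) ≈ 11.5000×0.4010 ≈ 4.6110.
Margin = 1.282 × 4.6110 ≈ 5.9113
Upper limit = 18 + 5.9113 ≈ 23.9113

23.91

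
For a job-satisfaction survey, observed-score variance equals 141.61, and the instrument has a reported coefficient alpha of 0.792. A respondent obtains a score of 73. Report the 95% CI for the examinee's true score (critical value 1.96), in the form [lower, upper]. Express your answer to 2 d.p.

SD = √141.61 = 11.900
SEM = 11.900 × √(1 − 0.792) = 11.900 × √0.208 ≈ 11.900 × 0.456 ≈ 5.427
1.96 × SEM ≈ 10.637
95% CI: 73 ± 10.637 = [62.363, 83.637]

[62.36, 83.64]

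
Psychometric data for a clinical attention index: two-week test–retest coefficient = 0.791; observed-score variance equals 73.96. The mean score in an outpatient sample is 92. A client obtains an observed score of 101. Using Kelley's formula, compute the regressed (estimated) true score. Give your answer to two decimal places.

Estimated true score = 0.79100·101 + (1 − 0.79100)·92 ≈ 99.11900

99.12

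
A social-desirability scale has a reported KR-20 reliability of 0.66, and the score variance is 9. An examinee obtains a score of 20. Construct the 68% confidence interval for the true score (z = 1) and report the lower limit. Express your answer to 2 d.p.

SD = √9 = 3.0000
SEM = 3.0000 × √(1 − 0.6600) = 3.0000 × √0.3400 ≈ 3.0000 × 0.5831 ≈ 1.7493
Margin = 1 × 1.7493 ≈ 1.7493
Lower bound: 20 − 1.7493 = 18.2507

18.25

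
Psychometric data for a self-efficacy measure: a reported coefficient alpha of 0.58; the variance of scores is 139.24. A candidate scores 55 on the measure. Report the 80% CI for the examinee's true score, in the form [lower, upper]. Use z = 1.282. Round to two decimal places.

[45.20, 64.80]

SD = √139.24 ≈ 11.800
SEM = 11.800×√(1 − 0.580) ≈ 7.647
Margin = 1.282 × 7.647 ≈ 9.804
Interval: (45.196, 64.804)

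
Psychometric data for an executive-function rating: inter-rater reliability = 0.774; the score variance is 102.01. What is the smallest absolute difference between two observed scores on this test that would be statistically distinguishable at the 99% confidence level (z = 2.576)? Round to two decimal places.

SD = √102.01 = 10.1000
SEM = 10.1000 * √(1 − 0.7740) = 10.1000 * √0.2260 ≈ 10.1000 * 0.4754 ≈ 4.8015
Standard error of the difference = 4.8015·√2 ≈ 6.7903
Minimum reliable difference = 2.576 * SE_diff ≈ 2.576 * 6.7903 ≈ 17.4919

17.49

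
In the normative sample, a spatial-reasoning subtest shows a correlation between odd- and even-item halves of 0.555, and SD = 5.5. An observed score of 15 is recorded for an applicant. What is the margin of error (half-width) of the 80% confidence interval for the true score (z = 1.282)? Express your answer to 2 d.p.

Full-length reliability (Spearman-Brown) = 2(0.555)/(1+0.555) ≃ 0.714
SEM = 5.500 * √(1 − 0.714) = 5.500 * √0.286 ≃ 5.500 * 0.535 ≃ 2.942
1.282 * SEM ≃ 3.772

3.77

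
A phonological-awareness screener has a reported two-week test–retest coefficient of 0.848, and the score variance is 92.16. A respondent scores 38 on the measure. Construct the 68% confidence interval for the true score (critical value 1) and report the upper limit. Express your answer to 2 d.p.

SD = √92.16 = 9.6000
SEM = 9.6000·√(1 − 0.8480) ≃ 3.7428
1 · SEM ≃ 3.7428
Upper limit = 38 + 3.7428 ≃ 41.7428

41.74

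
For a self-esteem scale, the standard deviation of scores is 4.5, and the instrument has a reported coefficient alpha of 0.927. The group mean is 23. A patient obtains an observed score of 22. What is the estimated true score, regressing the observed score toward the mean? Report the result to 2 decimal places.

T̂ = 0.92700(22) + 0.07300(23) ≈ 22.07300

22.07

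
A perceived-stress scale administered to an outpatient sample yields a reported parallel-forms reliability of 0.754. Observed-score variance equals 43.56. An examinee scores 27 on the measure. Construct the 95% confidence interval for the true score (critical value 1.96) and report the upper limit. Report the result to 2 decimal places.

SD = √43.56 = 6.600
SEM = 6.600·√(1 − 0.754) ≃ 3.273
Half-width = 1.96·3.273 ≃ 6.416
Upper bound: 27 + 6.416 = 33.416

33.42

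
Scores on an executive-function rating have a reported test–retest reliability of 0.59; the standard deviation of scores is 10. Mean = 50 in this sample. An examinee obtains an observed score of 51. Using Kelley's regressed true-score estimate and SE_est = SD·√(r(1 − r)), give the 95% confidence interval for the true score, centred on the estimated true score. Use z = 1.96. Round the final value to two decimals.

Estimated true score = 0.590·51 + (1 − 0.590)·50 ≈ 50.590
SE_est = 10.000·√(0.590·0.410) ≈ 4.918
CI = 50.590 ± 1.96 · 4.918 → [40.950, 60.230]

[40.95, 60.23]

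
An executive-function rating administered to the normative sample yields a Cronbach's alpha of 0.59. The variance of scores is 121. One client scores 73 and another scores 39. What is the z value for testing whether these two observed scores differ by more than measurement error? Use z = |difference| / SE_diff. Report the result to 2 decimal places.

SD = √121 ≈ 11.000
SEM = 11.000*√(1 − 0.590) ≈ 7.043
SE_diff = SEM * √2 ≈ 7.043 * 1.414 ≈ 9.961
z = |73 − 39| / 9.961 = 34 / 9.961 ≈ 3.413

3.41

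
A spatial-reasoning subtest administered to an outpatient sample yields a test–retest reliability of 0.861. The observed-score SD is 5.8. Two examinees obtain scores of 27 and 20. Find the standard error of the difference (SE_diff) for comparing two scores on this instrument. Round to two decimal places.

3.06

The standard error of measurement is 5.800·√(1 − 0.861) ≈ 5.800·0.373 ≈ 2.162.
SE_diff = SEM · √2 ≈ 2.162 · 1.414 ≈ 3.058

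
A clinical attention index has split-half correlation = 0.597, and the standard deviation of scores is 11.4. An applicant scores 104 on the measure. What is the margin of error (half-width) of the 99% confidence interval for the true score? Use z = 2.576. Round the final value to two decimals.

14.75

Spearman-Brown: r = 2(0.597) / (1 + 0.597) = 1.19400 / 1.59700 ≃ 0.74765
SEM = 11.40000 × √(1 − 0.74765) = 11.40000 × √0.25235 ≃ 11.40000 × 0.50234 ≃ 5.72671
Half-width = 2.576×5.72671 ≃ 14.75200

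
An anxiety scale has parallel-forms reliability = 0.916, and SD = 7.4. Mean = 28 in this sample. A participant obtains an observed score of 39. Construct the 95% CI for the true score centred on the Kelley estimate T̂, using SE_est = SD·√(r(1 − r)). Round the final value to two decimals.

[34.05, 42.10]

T̂ = r·X + (1 − r)·M = 0.9160*39 + 0.0840*28 = 35.7240 + 2.3520 ≈ 38.0760
SE_est = SD * √(r(1 − r)) = 7.4000 * √0.0769 ≈ 7.4000 * 0.2774 ≈ 2.0527
95% CI: 38.0760 ± 4.0232 ≈ (34.0528, 42.0992)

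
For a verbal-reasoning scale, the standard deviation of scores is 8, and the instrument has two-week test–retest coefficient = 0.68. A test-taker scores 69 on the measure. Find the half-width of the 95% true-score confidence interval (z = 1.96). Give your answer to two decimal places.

8.87

SEM = 8.000 · √(1 − 0.680) = 8.000 · √0.320 ≈ 8.000 · 0.566 ≈ 4.525
1.96 · SEM ≈ 8.870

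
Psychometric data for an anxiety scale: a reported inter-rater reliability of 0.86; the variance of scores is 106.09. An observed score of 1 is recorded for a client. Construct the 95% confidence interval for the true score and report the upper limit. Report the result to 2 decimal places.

8.55

SD = √106.09 ≈ 10.300
SEM = 10.300*√(1 − 0.860) ≈ 3.854
Half-width = 1.96*3.854 ≈ 7.554
Upper limit = 1 + 7.554 ≈ 8.554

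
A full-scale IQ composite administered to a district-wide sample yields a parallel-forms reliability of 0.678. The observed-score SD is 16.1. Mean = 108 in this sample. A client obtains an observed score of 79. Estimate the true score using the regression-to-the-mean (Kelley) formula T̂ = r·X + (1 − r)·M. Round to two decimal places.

Estimated true score = 0.678*79 + (1 − 0.678)*108 ≈ 88.338

88.34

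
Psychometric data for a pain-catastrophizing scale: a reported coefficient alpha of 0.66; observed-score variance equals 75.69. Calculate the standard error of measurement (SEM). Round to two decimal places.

5.07

σ = 75.69^(1/2) = 8.7000
The standard error of measurement is 8.7000·√(1 − 0.6600) ≃ 8.7000·0.5831 ≃ 5.0729.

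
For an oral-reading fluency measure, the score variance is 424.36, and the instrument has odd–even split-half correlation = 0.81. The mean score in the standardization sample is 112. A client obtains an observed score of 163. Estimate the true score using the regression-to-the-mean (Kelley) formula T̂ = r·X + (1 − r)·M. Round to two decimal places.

157.65

r_full = 2·0.81 / (1 + 0.81) ≃ 0.89503
Estimated true score = 0.89503*163 + (1 − 0.89503)*112 ≃ 157.64641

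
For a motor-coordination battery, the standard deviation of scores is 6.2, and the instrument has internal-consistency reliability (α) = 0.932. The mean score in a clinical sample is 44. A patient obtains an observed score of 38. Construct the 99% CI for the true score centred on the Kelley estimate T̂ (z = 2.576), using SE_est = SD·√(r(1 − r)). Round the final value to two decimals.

[34.39, 42.43]

T̂ = r·X + (1 − r)·M = 0.932*38 + 0.068*44 = 35.416 + 2.992 ≈ 38.408
SE_est = SD * √(r(1 − r)) = 6.200 * √0.063 ≈ 6.200 * 0.252 ≈ 1.561
99% CI: 38.408 ± 4.021 ≈ (34.387, 42.429)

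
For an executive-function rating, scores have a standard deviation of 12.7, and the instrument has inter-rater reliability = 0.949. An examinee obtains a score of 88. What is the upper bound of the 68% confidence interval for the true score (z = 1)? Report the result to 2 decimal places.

The standard error of measurement is 12.7000*√(1 − 0.9490) ≈ 12.7000*0.2258 ≈ 2.8681.
1 * SEM ≈ 2.8681
Upper limit = 88 + 2.8681 ≈ 90.8681

90.87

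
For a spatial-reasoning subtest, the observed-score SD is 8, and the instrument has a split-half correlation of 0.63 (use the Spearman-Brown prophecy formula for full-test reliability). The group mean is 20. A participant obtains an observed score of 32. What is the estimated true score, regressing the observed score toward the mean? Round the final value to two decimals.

29.28

Spearman-Brown: r = 2(0.63) / (1 + 0.63) = 1.2600 / 1.6300 ≃ 0.7730
Estimated true score = 0.7730×32 + (1 − 0.7730)×20 ≃ 29.2761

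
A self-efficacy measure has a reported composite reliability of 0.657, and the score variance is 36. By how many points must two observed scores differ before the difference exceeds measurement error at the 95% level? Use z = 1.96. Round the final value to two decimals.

σ = 36^(1/2) = 6.0000
The standard error of measurement is 6.0000*√(1 − 0.6570) ≈ 6.0000*0.5857 ≈ 3.5140.
SE_diff = SEM * √2 ≈ 3.5140 * 1.4142 ≈ 4.9695
Minimum reliable difference = 1.96 * SE_diff ≈ 1.96 * 4.9695 ≈ 9.7402

9.74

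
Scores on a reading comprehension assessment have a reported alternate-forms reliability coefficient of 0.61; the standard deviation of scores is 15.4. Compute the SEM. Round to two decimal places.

SEM = 15.400*√(1 − 0.610) ≈ 9.617

9.62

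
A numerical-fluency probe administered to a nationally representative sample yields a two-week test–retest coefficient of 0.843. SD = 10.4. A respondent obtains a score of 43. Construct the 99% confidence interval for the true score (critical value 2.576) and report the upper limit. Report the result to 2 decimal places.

SEM = 10.400×√(1 − 0.843) ≈ 4.121
2.576 × SEM ≈ 10.615
Upper limit = 43 + 10.615 ≈ 53.615

53.62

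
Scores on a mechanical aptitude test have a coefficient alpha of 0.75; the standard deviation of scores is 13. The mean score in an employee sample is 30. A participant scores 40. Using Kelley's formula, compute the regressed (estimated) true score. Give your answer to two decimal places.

37.50

Estimated true score = 0.75000*40 + (1 − 0.75000)*30 ≈ 37.50000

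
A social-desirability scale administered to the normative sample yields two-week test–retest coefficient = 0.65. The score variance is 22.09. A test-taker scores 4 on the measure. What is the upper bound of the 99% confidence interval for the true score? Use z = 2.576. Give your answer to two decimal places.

SD = √22.09 ≈ 4.700
SEM = 4.700 × √(1 − 0.650) = 4.700 × √0.350 ≈ 4.700 × 0.592 ≈ 2.781
Half-width = 2.576×2.781 ≈ 7.163
Upper limit = 4 + 7.163 ≈ 11.163

11.16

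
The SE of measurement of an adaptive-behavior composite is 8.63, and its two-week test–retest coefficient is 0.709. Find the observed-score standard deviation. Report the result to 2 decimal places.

σ = SEM·(1 − r)^(−1/2) ≈ 8.63×1.854 ≈ 15.998

16.00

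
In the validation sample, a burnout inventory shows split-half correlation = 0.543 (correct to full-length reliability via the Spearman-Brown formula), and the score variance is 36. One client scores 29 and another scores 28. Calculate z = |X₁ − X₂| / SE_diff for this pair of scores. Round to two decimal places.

0.22

SD = √36 = 6.000
Full-length reliability (Spearman-Brown) = 2(0.543)/(1+0.543) ≃ 0.704
SEM = 6.000 · √(1 − 0.704) = 6.000 · √0.296 ≃ 6.000 · 0.544 ≃ 3.265
Standard error of the difference = 3.265·√2 ≃ 4.618
z = 1 / 4.618 ≃ 0.217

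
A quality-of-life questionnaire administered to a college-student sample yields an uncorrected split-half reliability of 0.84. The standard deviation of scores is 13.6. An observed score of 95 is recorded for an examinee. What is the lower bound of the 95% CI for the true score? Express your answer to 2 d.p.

r_full = 2·0.84 / (1 + 0.84) ≈ 0.913
SEM = 13.600*√(1 − 0.913) ≈ 4.010
Margin = 1.96 * 4.010 ≈ 7.860
Lower limit = 95 − 7.860 ≈ 87.140

87.14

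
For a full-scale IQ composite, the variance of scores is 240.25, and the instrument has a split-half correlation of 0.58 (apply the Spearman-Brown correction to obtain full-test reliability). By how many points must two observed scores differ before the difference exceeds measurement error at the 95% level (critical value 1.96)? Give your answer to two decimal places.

SD = √240.25 ≈ 15.50000
Spearman-Brown: r = 2(0.58) / (1 + 0.58) = 1.16000 / 1.58000 ≈ 0.73418
SEM = 15.50000*√(1 − 0.73418) ≈ 7.99149
Standard error of the difference = 7.99149·√2 ≈ 11.30167
Minimum reliable difference = 1.96 * SE_diff ≈ 1.96 * 11.30167 ≈ 22.15128

22.15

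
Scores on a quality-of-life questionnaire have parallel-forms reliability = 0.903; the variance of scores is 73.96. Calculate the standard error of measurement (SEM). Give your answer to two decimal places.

2.68

σ = 73.96^(1/2) = 8.6000
SEM = 8.6000 * √(1 − 0.9030) = 8.6000 * √0.0970 ≈ 8.6000 * 0.3114 ≈ 2.6785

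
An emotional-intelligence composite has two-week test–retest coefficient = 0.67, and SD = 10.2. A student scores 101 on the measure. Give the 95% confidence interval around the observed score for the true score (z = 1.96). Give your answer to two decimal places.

SEM = 10.2000*√(1 − 0.6700) ≈ 5.8595
1.96 * SEM ≈ 11.4845
95% CI: 101 ± 11.4845 = [89.5155, 112.4845]

[89.52, 112.48]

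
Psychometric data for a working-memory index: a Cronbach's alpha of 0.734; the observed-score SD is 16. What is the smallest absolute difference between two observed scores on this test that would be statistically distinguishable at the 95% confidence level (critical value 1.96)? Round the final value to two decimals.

SEM = 16.000 × √(1 − 0.734) = 16.000 × √0.266 ≈ 16.000 × 0.516 ≈ 8.252
SE_diff = √2 × SEM ≈ 11.670
Minimum reliable difference = 1.96 × SE_diff ≈ 1.96 × 11.670 ≈ 22.873

22.87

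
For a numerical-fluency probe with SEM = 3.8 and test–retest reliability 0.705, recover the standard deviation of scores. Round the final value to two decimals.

7.00

SD = 3.8 / √(1 − 0.705) ≈ 6.99637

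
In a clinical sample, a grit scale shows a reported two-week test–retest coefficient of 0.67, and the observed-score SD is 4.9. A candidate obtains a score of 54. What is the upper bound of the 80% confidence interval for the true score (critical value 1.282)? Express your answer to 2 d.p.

The standard error of measurement is 4.9000*√(1 − 0.6700) ≃ 4.9000*0.5745 ≃ 2.8148.
Half-width = 1.282*2.8148 ≃ 3.6086
Upper limit = 54 + 3.6086 ≃ 57.6086

57.61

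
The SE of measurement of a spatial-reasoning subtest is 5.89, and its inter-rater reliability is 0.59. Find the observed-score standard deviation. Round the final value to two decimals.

9.20

σ = SEM·(1 − r)^(−1/2) ≈ 5.89*1.562 ≈ 9.199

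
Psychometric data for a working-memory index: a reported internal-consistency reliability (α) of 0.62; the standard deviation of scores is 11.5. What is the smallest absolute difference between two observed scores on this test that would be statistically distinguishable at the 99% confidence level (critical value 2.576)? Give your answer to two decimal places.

SEM = 11.500 * √(1 − 0.620) = 11.500 * √0.380 ≈ 11.500 * 0.616 ≈ 7.089
SE_diff = √2 * SEM ≈ 10.025
Smallest detectable difference = 2.576*10.025 ≈ 25.826

25.83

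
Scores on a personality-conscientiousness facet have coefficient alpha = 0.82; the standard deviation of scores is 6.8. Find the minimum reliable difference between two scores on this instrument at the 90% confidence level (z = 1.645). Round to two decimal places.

SEM = 6.8000·√(1 − 0.8200) ≈ 2.8850
SE_diff = SEM · √2 ≈ 2.8850 · 1.4142 ≈ 4.0800
Minimum reliable difference = 1.645 · SE_diff ≈ 1.645 · 4.0800 ≈ 6.7116

6.71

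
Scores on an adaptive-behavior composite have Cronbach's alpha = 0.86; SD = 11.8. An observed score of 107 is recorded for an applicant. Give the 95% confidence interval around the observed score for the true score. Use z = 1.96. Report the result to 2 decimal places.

SEM = 11.800*√(1 − 0.860) ≈ 4.415
Margin = 1.96 * 4.415 ≈ 8.654
Interval: (98.346, 115.654)

[98.35, 115.65]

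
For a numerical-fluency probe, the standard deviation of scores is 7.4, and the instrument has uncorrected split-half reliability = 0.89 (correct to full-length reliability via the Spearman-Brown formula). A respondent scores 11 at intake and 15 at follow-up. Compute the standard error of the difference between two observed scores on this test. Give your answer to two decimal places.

r_full = 2·0.89 / (1 + 0.89) ≃ 0.9418
SEM = 7.4000·√(1 − 0.9418) ≃ 1.7852
SE_diff = SEM · √2 ≃ 1.7852 · 1.4142 ≃ 2.5247

2.52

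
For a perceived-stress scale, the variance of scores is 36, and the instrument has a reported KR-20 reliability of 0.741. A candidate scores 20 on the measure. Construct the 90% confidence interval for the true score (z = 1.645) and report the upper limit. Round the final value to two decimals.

SD = √36 = 6.0000
SEM = 6.0000·√(1 − 0.7410) ≈ 3.0535
1.645 · SEM ≈ 5.0230
Upper bound: 20 + 5.0230 = 25.0230

25.02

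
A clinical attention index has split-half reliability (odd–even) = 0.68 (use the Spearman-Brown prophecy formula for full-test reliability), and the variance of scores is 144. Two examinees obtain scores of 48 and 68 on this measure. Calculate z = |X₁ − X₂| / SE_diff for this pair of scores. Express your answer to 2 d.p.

SD = √144 ≈ 12.0000
r_full = 2·0.68 / (1 + 0.68) ≈ 0.8095
The standard error of measurement is 12.0000×√(1 − 0.8095) ≈ 12.0000×0.4364 ≈ 5.2372.
SE_diff = √2 × SEM ≈ 7.4066
z = 20 / 7.4066 ≈ 2.7003

2.70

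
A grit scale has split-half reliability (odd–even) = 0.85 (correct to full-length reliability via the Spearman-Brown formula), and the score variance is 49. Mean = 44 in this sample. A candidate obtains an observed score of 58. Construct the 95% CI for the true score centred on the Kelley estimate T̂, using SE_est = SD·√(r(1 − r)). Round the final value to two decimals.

[53.12, 60.61]

σ = 49^(1/2) = 7.000
Spearman-Brown: r = 2(0.85) / (1 + 0.85) = 1.700 / 1.850 ≈ 0.919
T̂ = 0.919(58) + 0.081(44) ≈ 56.865
SE_est = 7.000×√(0.919×0.081) ≈ 1.911
95% CI: 56.865 ± 3.745 ≈ (53.120, 60.610)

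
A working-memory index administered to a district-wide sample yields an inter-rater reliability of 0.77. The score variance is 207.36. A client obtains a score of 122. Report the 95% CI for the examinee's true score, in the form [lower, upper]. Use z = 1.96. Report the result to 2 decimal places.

SD = √207.36 ≈ 14.400
SEM = 14.400×√(1 − 0.770) ≈ 6.906
Margin = 1.96 × 6.906 ≈ 13.536
95% CI: 122 ± 13.536 = [108.464, 135.536]

[108.46, 135.54]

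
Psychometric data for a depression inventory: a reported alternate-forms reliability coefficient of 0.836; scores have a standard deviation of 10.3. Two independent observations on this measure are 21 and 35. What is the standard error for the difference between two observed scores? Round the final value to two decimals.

5.90

SEM = 10.300 × √(1 − 0.836) = 10.300 × √0.164 ≈ 10.300 × 0.405 ≈ 4.171
Standard error of the difference = 4.171·√2 ≈ 5.899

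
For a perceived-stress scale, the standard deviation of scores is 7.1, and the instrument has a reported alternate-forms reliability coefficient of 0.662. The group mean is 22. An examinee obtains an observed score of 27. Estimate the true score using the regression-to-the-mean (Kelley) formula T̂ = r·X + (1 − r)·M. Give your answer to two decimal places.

25.31

T̂ = r·X + (1 − r)·M = 0.662×27 + 0.338×22 = 17.874 + 7.436 ≈ 25.310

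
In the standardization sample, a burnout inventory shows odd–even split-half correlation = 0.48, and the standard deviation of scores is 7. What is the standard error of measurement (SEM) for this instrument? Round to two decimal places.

4.15

Spearman-Brown: r = 2(0.48) / (1 + 0.48) = 0.960 / 1.480 ≈ 0.649
The standard error of measurement is 7.000*√(1 − 0.649) ≈ 7.000*0.593 ≈ 4.149.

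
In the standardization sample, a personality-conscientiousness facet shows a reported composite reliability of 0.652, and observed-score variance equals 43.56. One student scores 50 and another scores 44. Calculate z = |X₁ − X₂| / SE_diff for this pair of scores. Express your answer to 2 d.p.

σ = 43.56^(1/2) = 6.600
SEM = 6.600 * √(1 − 0.652) = 6.600 * √0.348 ≃ 6.600 * 0.590 ≃ 3.893
Standard error of the difference = 3.893·√2 ≃ 5.506
z = |50 − 44| / 5.506 = 6 / 5.506 ≃ 1.090

1.09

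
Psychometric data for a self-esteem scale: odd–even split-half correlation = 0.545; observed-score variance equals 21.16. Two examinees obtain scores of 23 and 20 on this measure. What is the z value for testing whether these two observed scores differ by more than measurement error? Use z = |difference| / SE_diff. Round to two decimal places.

0.85

SD = √21.16 ≈ 4.6000
Spearman-Brown: r = 2(0.545) / (1 + 0.545) = 1.0900 / 1.5450 ≈ 0.7055
SEM = 4.6000 × √(1 − 0.7055) = 4.6000 × √0.2945 ≈ 4.6000 × 0.5427 ≈ 2.4963
Standard error of the difference = 2.4963·√2 ≈ 3.5303
z = 3 / 3.5303 ≈ 0.8498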